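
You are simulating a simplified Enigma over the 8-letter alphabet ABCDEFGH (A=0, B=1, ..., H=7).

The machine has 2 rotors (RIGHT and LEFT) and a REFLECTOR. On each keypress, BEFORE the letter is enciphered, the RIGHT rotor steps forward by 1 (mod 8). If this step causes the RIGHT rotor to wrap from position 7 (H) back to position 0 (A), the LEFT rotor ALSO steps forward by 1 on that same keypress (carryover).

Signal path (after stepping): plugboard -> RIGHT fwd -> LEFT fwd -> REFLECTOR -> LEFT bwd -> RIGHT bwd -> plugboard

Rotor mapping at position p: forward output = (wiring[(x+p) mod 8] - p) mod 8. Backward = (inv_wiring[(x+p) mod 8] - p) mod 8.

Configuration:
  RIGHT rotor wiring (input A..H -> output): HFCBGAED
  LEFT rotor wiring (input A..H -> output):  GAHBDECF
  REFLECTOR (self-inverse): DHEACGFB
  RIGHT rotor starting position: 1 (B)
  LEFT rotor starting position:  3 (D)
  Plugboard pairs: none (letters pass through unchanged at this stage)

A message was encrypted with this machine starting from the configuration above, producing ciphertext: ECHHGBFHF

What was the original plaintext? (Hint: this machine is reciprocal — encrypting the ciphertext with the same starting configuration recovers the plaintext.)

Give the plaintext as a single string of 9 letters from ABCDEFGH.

Answer: HDFFACHBD

Derivation:
Char 1 ('E'): step: R->2, L=3; E->plug->E->R->C->L->B->refl->H->L'->D->R'->H->plug->H
Char 2 ('C'): step: R->3, L=3; C->plug->C->R->F->L->D->refl->A->L'->B->R'->D->plug->D
Char 3 ('H'): step: R->4, L=3; H->plug->H->R->F->L->D->refl->A->L'->B->R'->F->plug->F
Char 4 ('H'): step: R->5, L=3; H->plug->H->R->B->L->A->refl->D->L'->F->R'->F->plug->F
Char 5 ('G'): step: R->6, L=3; G->plug->G->R->A->L->G->refl->F->L'->G->R'->A->plug->A
Char 6 ('B'): step: R->7, L=3; B->plug->B->R->A->L->G->refl->F->L'->G->R'->C->plug->C
Char 7 ('F'): step: R->0, L->4 (L advanced); F->plug->F->R->A->L->H->refl->B->L'->D->R'->H->plug->H
Char 8 ('H'): step: R->1, L=4; H->plug->H->R->G->L->D->refl->A->L'->B->R'->B->plug->B
Char 9 ('F'): step: R->2, L=4; F->plug->F->R->B->L->A->refl->D->L'->G->R'->D->plug->D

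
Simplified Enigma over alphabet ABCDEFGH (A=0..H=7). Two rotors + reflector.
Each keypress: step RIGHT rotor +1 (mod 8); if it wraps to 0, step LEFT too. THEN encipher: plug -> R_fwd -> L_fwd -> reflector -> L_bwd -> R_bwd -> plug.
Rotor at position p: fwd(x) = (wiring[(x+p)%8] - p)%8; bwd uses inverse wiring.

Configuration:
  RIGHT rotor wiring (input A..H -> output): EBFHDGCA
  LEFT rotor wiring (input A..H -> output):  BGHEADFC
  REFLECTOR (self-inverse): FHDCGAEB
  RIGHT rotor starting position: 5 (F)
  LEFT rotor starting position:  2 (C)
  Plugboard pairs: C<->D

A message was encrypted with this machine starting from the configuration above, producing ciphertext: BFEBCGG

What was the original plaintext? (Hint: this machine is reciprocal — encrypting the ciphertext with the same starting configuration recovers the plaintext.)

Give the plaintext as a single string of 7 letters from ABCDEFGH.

Answer: EAFAEDB

Derivation:
Char 1 ('B'): step: R->6, L=2; B->plug->B->R->C->L->G->refl->E->L'->H->R'->E->plug->E
Char 2 ('F'): step: R->7, L=2; F->plug->F->R->E->L->D->refl->C->L'->B->R'->A->plug->A
Char 3 ('E'): step: R->0, L->3 (L advanced); E->plug->E->R->D->L->C->refl->D->L'->G->R'->F->plug->F
Char 4 ('B'): step: R->1, L=3; B->plug->B->R->E->L->H->refl->B->L'->A->R'->A->plug->A
Char 5 ('C'): step: R->2, L=3; C->plug->D->R->E->L->H->refl->B->L'->A->R'->E->plug->E
Char 6 ('G'): step: R->3, L=3; G->plug->G->R->G->L->D->refl->C->L'->D->R'->C->plug->D
Char 7 ('G'): step: R->4, L=3; G->plug->G->R->B->L->F->refl->A->L'->C->R'->B->plug->B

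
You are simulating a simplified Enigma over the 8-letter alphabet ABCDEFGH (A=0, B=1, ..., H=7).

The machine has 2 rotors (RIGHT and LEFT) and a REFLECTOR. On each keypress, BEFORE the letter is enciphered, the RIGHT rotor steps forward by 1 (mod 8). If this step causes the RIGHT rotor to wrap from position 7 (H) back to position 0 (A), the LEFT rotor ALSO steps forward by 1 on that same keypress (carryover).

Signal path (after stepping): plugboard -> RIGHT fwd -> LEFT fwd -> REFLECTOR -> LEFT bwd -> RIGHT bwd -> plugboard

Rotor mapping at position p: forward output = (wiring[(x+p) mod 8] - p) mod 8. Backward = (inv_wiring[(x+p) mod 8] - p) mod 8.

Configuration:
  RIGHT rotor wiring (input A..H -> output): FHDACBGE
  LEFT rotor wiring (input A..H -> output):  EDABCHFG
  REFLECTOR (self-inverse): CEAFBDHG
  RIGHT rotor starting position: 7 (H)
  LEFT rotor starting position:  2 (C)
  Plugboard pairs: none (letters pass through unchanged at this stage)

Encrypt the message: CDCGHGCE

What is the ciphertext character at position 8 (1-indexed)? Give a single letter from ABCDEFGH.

Char 1 ('C'): step: R->0, L->3 (L advanced); C->plug->C->R->D->L->C->refl->A->L'->G->R'->G->plug->G
Char 2 ('D'): step: R->1, L=3; D->plug->D->R->B->L->H->refl->G->L'->A->R'->E->plug->E
Char 3 ('C'): step: R->2, L=3; C->plug->C->R->A->L->G->refl->H->L'->B->R'->A->plug->A
Char 4 ('G'): step: R->3, L=3; G->plug->G->R->E->L->D->refl->F->L'->H->R'->B->plug->B
Char 5 ('H'): step: R->4, L=3; H->plug->H->R->E->L->D->refl->F->L'->H->R'->G->plug->G
Char 6 ('G'): step: R->5, L=3; G->plug->G->R->D->L->C->refl->A->L'->G->R'->F->plug->F
Char 7 ('C'): step: R->6, L=3; C->plug->C->R->H->L->F->refl->D->L'->E->R'->G->plug->G
Char 8 ('E'): step: R->7, L=3; E->plug->E->R->B->L->H->refl->G->L'->A->R'->C->plug->C

C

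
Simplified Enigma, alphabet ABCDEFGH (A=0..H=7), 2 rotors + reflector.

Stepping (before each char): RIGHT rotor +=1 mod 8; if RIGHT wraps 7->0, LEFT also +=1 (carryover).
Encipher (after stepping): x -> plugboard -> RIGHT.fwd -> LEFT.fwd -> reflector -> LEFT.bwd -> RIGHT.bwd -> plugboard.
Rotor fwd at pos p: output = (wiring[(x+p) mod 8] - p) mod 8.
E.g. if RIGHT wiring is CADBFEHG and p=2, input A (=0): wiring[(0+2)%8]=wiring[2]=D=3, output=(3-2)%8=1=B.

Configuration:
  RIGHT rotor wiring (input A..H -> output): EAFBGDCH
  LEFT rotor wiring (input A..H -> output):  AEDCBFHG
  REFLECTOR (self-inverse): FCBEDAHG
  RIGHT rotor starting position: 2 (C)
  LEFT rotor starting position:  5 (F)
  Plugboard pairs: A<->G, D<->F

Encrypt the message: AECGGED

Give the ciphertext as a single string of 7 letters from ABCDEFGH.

Answer: ECHHFCB

Derivation:
Char 1 ('A'): step: R->3, L=5; A->plug->G->R->F->L->G->refl->H->L'->E->R'->E->plug->E
Char 2 ('E'): step: R->4, L=5; E->plug->E->R->A->L->A->refl->F->L'->G->R'->C->plug->C
Char 3 ('C'): step: R->5, L=5; C->plug->C->R->C->L->B->refl->C->L'->B->R'->H->plug->H
Char 4 ('G'): step: R->6, L=5; G->plug->A->R->E->L->H->refl->G->L'->F->R'->H->plug->H
Char 5 ('G'): step: R->7, L=5; G->plug->A->R->A->L->A->refl->F->L'->G->R'->D->plug->F
Char 6 ('E'): step: R->0, L->6 (L advanced); E->plug->E->R->G->L->D->refl->E->L'->F->R'->C->plug->C
Char 7 ('D'): step: R->1, L=6; D->plug->F->R->B->L->A->refl->F->L'->E->R'->B->plug->B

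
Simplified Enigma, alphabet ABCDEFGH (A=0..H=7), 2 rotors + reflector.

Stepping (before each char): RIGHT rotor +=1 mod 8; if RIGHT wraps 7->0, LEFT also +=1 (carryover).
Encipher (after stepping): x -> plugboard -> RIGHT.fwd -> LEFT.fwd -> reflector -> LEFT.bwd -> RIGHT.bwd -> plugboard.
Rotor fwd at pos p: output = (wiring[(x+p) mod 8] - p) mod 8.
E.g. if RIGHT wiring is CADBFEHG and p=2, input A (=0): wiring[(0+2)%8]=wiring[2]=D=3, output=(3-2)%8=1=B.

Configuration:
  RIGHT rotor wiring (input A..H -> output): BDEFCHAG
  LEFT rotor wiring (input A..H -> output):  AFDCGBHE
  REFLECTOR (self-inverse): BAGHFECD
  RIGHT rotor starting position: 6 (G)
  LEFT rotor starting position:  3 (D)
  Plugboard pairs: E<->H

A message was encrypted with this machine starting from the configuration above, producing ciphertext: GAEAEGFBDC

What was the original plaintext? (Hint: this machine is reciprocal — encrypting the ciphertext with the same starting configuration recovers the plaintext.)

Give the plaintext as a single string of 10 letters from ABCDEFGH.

Char 1 ('G'): step: R->7, L=3; G->plug->G->R->A->L->H->refl->D->L'->B->R'->H->plug->E
Char 2 ('A'): step: R->0, L->4 (L advanced); A->plug->A->R->B->L->F->refl->E->L'->E->R'->C->plug->C
Char 3 ('E'): step: R->1, L=4; E->plug->H->R->A->L->C->refl->G->L'->H->R'->F->plug->F
Char 4 ('A'): step: R->2, L=4; A->plug->A->R->C->L->D->refl->H->L'->G->R'->E->plug->H
Char 5 ('E'): step: R->3, L=4; E->plug->H->R->B->L->F->refl->E->L'->E->R'->C->plug->C
Char 6 ('G'): step: R->4, L=4; G->plug->G->R->A->L->C->refl->G->L'->H->R'->F->plug->F
Char 7 ('F'): step: R->5, L=4; F->plug->F->R->H->L->G->refl->C->L'->A->R'->G->plug->G
Char 8 ('B'): step: R->6, L=4; B->plug->B->R->A->L->C->refl->G->L'->H->R'->F->plug->F
Char 9 ('D'): step: R->7, L=4; D->plug->D->R->F->L->B->refl->A->L'->D->R'->F->plug->F
Char 10 ('C'): step: R->0, L->5 (L advanced); C->plug->C->R->E->L->A->refl->B->L'->H->R'->F->plug->F

Answer: ECFHCFGFFF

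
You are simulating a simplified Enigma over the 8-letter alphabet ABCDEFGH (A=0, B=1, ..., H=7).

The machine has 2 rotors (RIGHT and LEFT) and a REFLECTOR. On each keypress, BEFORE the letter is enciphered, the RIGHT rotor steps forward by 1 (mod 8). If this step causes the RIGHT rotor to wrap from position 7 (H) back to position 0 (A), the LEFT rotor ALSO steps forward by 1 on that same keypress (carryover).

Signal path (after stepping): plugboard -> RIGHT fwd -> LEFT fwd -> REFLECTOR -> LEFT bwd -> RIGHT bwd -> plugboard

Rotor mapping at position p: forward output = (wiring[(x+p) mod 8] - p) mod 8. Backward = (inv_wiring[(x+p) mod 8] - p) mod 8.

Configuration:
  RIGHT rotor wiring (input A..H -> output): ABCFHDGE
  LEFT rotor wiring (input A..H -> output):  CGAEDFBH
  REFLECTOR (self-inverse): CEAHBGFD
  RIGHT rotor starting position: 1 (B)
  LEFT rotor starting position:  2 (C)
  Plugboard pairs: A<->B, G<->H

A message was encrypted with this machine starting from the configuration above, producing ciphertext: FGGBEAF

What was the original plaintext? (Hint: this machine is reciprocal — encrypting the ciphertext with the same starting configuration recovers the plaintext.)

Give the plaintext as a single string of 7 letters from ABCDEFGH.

Char 1 ('F'): step: R->2, L=2; F->plug->F->R->C->L->B->refl->E->L'->H->R'->H->plug->G
Char 2 ('G'): step: R->3, L=2; G->plug->H->R->H->L->E->refl->B->L'->C->R'->A->plug->B
Char 3 ('G'): step: R->4, L=2; G->plug->H->R->B->L->C->refl->A->L'->G->R'->G->plug->H
Char 4 ('B'): step: R->5, L=2; B->plug->A->R->G->L->A->refl->C->L'->B->R'->B->plug->A
Char 5 ('E'): step: R->6, L=2; E->plug->E->R->E->L->H->refl->D->L'->D->R'->D->plug->D
Char 6 ('A'): step: R->7, L=2; A->plug->B->R->B->L->C->refl->A->L'->G->R'->E->plug->E
Char 7 ('F'): step: R->0, L->3 (L advanced); F->plug->F->R->D->L->G->refl->F->L'->H->R'->E->plug->E

Answer: GBHADEE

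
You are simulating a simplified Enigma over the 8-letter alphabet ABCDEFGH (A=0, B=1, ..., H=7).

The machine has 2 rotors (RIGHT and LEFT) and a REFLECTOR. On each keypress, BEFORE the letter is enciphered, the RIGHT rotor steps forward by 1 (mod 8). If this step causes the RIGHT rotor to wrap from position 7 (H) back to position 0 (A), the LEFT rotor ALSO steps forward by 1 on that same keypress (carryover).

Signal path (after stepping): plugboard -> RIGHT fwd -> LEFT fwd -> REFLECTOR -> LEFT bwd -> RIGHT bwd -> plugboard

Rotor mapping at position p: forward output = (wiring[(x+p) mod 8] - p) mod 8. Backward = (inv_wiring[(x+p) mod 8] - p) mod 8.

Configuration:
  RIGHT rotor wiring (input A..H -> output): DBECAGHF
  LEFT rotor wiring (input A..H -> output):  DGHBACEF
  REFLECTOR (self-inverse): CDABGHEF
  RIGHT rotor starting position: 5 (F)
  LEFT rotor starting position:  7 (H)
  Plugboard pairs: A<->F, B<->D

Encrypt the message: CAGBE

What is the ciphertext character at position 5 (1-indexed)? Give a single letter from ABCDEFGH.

Char 1 ('C'): step: R->6, L=7; C->plug->C->R->F->L->B->refl->D->L'->G->R'->E->plug->E
Char 2 ('A'): step: R->7, L=7; A->plug->F->R->B->L->E->refl->G->L'->A->R'->H->plug->H
Char 3 ('G'): step: R->0, L->0 (L advanced); G->plug->G->R->H->L->F->refl->H->L'->C->R'->D->plug->B
Char 4 ('B'): step: R->1, L=0; B->plug->D->R->H->L->F->refl->H->L'->C->R'->H->plug->H
Char 5 ('E'): step: R->2, L=0; E->plug->E->R->F->L->C->refl->A->L'->E->R'->D->plug->B

B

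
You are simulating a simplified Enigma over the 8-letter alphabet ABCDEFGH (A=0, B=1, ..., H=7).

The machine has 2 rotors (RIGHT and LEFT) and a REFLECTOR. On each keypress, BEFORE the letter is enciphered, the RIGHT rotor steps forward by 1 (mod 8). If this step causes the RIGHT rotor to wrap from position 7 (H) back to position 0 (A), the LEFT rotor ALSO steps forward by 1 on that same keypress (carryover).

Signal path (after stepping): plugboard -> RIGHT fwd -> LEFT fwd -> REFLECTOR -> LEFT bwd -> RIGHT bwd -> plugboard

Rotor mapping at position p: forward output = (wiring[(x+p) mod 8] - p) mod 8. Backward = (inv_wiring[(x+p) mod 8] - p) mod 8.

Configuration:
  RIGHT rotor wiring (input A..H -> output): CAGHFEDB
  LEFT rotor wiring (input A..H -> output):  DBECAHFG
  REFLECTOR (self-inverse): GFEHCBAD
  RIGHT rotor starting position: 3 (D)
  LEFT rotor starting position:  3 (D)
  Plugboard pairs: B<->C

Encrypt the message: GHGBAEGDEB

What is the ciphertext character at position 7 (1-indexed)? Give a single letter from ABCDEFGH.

Char 1 ('G'): step: R->4, L=3; G->plug->G->R->C->L->E->refl->C->L'->D->R'->H->plug->H
Char 2 ('H'): step: R->5, L=3; H->plug->H->R->A->L->H->refl->D->L'->E->R'->C->plug->B
Char 3 ('G'): step: R->6, L=3; G->plug->G->R->H->L->B->refl->F->L'->B->R'->F->plug->F
Char 4 ('B'): step: R->7, L=3; B->plug->C->R->B->L->F->refl->B->L'->H->R'->D->plug->D
Char 5 ('A'): step: R->0, L->4 (L advanced); A->plug->A->R->C->L->B->refl->F->L'->F->R'->E->plug->E
Char 6 ('E'): step: R->1, L=4; E->plug->E->R->D->L->C->refl->E->L'->A->R'->G->plug->G
Char 7 ('G'): step: R->2, L=4; G->plug->G->R->A->L->E->refl->C->L'->D->R'->C->plug->B

B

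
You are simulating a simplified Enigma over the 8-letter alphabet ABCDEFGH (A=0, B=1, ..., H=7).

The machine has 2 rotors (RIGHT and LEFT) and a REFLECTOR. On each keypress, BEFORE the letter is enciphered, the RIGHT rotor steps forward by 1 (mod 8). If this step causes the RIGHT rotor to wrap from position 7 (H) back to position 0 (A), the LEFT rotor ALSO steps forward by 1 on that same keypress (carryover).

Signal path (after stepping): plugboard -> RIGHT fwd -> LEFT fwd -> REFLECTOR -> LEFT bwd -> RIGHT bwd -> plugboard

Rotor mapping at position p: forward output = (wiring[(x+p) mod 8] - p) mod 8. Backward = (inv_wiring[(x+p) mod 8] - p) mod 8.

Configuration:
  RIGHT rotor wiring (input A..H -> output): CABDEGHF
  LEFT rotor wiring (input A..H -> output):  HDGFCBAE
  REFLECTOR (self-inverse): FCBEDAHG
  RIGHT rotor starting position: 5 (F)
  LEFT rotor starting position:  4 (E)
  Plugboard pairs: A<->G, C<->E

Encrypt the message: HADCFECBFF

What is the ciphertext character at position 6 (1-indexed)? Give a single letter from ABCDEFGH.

Char 1 ('H'): step: R->6, L=4; H->plug->H->R->A->L->G->refl->H->L'->F->R'->F->plug->F
Char 2 ('A'): step: R->7, L=4; A->plug->G->R->H->L->B->refl->C->L'->G->R'->A->plug->G
Char 3 ('D'): step: R->0, L->5 (L advanced); D->plug->D->R->D->L->C->refl->B->L'->F->R'->H->plug->H
Char 4 ('C'): step: R->1, L=5; C->plug->E->R->F->L->B->refl->C->L'->D->R'->D->plug->D
Char 5 ('F'): step: R->2, L=5; F->plug->F->R->D->L->C->refl->B->L'->F->R'->E->plug->C
Char 6 ('E'): step: R->3, L=5; E->plug->C->R->D->L->C->refl->B->L'->F->R'->G->plug->A

A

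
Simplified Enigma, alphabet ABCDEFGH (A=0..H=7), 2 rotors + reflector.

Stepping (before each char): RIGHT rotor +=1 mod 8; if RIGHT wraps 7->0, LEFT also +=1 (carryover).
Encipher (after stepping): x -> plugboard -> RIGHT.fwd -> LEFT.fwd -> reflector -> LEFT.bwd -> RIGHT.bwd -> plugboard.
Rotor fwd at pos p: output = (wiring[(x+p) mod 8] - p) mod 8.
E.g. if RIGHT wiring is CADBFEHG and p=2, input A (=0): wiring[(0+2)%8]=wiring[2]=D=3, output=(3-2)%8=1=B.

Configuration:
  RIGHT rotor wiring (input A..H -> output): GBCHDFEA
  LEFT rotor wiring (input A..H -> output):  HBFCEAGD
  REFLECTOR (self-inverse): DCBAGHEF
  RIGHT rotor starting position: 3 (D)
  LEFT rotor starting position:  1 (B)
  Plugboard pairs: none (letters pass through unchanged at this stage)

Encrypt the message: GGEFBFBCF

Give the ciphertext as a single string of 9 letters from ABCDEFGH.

Char 1 ('G'): step: R->4, L=1; G->plug->G->R->G->L->C->refl->B->L'->C->R'->E->plug->E
Char 2 ('G'): step: R->5, L=1; G->plug->G->R->C->L->B->refl->C->L'->G->R'->H->plug->H
Char 3 ('E'): step: R->6, L=1; E->plug->E->R->E->L->H->refl->F->L'->F->R'->G->plug->G
Char 4 ('F'): step: R->7, L=1; F->plug->F->R->E->L->H->refl->F->L'->F->R'->H->plug->H
Char 5 ('B'): step: R->0, L->2 (L advanced); B->plug->B->R->B->L->A->refl->D->L'->A->R'->H->plug->H
Char 6 ('F'): step: R->1, L=2; F->plug->F->R->D->L->G->refl->E->L'->E->R'->E->plug->E
Char 7 ('B'): step: R->2, L=2; B->plug->B->R->F->L->B->refl->C->L'->C->R'->E->plug->E
Char 8 ('C'): step: R->3, L=2; C->plug->C->R->C->L->C->refl->B->L'->F->R'->E->plug->E
Char 9 ('F'): step: R->4, L=2; F->plug->F->R->F->L->B->refl->C->L'->C->R'->E->plug->E

Answer: EHGHHEEEE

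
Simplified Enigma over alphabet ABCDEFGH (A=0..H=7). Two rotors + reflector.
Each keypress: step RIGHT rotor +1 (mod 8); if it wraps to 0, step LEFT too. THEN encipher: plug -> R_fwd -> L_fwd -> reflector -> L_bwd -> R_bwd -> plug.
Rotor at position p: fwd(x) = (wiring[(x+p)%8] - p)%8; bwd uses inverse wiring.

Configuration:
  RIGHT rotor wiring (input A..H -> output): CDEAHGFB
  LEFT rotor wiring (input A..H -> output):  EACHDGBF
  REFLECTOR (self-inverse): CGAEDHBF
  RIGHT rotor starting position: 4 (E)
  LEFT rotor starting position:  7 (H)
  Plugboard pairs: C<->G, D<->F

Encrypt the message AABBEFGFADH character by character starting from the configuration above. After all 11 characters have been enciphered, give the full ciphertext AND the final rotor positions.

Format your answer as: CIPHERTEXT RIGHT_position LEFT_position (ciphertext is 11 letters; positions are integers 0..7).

Answer: EGFEFCDEHCF 7 0

Derivation:
Char 1 ('A'): step: R->5, L=7; A->plug->A->R->B->L->F->refl->H->L'->G->R'->E->plug->E
Char 2 ('A'): step: R->6, L=7; A->plug->A->R->H->L->C->refl->A->L'->E->R'->C->plug->G
Char 3 ('B'): step: R->7, L=7; B->plug->B->R->D->L->D->refl->E->L'->F->R'->D->plug->F
Char 4 ('B'): step: R->0, L->0 (L advanced); B->plug->B->R->D->L->H->refl->F->L'->H->R'->E->plug->E
Char 5 ('E'): step: R->1, L=0; E->plug->E->R->F->L->G->refl->B->L'->G->R'->D->plug->F
Char 6 ('F'): step: R->2, L=0; F->plug->D->R->E->L->D->refl->E->L'->A->R'->G->plug->C
Char 7 ('G'): step: R->3, L=0; G->plug->C->R->D->L->H->refl->F->L'->H->R'->F->plug->D
Char 8 ('F'): step: R->4, L=0; F->plug->D->R->F->L->G->refl->B->L'->G->R'->E->plug->E
Char 9 ('A'): step: R->5, L=0; A->plug->A->R->B->L->A->refl->C->L'->C->R'->H->plug->H
Char 10 ('D'): step: R->6, L=0; D->plug->F->R->C->L->C->refl->A->L'->B->R'->G->plug->C
Char 11 ('H'): step: R->7, L=0; H->plug->H->R->G->L->B->refl->G->L'->F->R'->D->plug->F
Final: ciphertext=EGFEFCDEHCF, RIGHT=7, LEFT=0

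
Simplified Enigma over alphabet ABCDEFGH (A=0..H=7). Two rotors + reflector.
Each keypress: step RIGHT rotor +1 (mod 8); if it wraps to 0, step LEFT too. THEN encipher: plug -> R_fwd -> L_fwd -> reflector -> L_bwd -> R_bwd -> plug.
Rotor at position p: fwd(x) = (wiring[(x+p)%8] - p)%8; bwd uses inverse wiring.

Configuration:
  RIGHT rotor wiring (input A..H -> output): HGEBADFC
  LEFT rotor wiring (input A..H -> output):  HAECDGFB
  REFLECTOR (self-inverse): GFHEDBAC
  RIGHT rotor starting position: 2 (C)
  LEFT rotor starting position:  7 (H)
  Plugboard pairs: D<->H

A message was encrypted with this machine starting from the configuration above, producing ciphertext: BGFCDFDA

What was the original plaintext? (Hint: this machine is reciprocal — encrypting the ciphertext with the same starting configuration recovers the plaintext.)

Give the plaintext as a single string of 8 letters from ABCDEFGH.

Char 1 ('B'): step: R->3, L=7; B->plug->B->R->F->L->E->refl->D->L'->E->R'->F->plug->F
Char 2 ('G'): step: R->4, L=7; G->plug->G->R->A->L->C->refl->H->L'->G->R'->D->plug->H
Char 3 ('F'): step: R->5, L=7; F->plug->F->R->H->L->G->refl->A->L'->B->R'->E->plug->E
Char 4 ('C'): step: R->6, L=7; C->plug->C->R->B->L->A->refl->G->L'->H->R'->A->plug->A
Char 5 ('D'): step: R->7, L=7; D->plug->H->R->G->L->H->refl->C->L'->A->R'->B->plug->B
Char 6 ('F'): step: R->0, L->0 (L advanced); F->plug->F->R->D->L->C->refl->H->L'->A->R'->E->plug->E
Char 7 ('D'): step: R->1, L=0; D->plug->H->R->G->L->F->refl->B->L'->H->R'->D->plug->H
Char 8 ('A'): step: R->2, L=0; A->plug->A->R->C->L->E->refl->D->L'->E->R'->H->plug->D

Answer: FHEABEHD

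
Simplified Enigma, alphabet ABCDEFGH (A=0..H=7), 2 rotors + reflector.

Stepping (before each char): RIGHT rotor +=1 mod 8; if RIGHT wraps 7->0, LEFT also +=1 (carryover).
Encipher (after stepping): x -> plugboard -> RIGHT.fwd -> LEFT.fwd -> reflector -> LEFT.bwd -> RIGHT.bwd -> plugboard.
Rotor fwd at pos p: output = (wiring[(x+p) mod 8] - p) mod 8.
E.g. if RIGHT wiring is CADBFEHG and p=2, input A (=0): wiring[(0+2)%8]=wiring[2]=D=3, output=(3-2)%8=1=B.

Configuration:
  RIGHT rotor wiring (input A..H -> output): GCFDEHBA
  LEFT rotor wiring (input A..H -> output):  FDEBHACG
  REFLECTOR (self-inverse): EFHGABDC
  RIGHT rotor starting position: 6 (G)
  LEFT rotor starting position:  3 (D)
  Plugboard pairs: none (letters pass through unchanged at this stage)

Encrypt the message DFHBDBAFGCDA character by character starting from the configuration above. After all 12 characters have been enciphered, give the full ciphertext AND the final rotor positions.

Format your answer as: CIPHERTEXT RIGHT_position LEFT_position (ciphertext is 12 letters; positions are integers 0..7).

Answer: AEDFBCFAHFEF 2 5

Derivation:
Char 1 ('D'): step: R->7, L=3; D->plug->D->R->G->L->A->refl->E->L'->B->R'->A->plug->A
Char 2 ('F'): step: R->0, L->4 (L advanced); F->plug->F->R->H->L->F->refl->B->L'->E->R'->E->plug->E
Char 3 ('H'): step: R->1, L=4; H->plug->H->R->F->L->H->refl->C->L'->D->R'->D->plug->D
Char 4 ('B'): step: R->2, L=4; B->plug->B->R->B->L->E->refl->A->L'->G->R'->F->plug->F
Char 5 ('D'): step: R->3, L=4; D->plug->D->R->G->L->A->refl->E->L'->B->R'->B->plug->B
Char 6 ('B'): step: R->4, L=4; B->plug->B->R->D->L->C->refl->H->L'->F->R'->C->plug->C
Char 7 ('A'): step: R->5, L=4; A->plug->A->R->C->L->G->refl->D->L'->A->R'->F->plug->F
Char 8 ('F'): step: R->6, L=4; F->plug->F->R->F->L->H->refl->C->L'->D->R'->A->plug->A
Char 9 ('G'): step: R->7, L=4; G->plug->G->R->A->L->D->refl->G->L'->C->R'->H->plug->H
Char 10 ('C'): step: R->0, L->5 (L advanced); C->plug->C->R->F->L->H->refl->C->L'->H->R'->F->plug->F
Char 11 ('D'): step: R->1, L=5; D->plug->D->R->D->L->A->refl->E->L'->G->R'->E->plug->E
Char 12 ('A'): step: R->2, L=5; A->plug->A->R->D->L->A->refl->E->L'->G->R'->F->plug->F
Final: ciphertext=AEDFBCFAHFEF, RIGHT=2, LEFT=5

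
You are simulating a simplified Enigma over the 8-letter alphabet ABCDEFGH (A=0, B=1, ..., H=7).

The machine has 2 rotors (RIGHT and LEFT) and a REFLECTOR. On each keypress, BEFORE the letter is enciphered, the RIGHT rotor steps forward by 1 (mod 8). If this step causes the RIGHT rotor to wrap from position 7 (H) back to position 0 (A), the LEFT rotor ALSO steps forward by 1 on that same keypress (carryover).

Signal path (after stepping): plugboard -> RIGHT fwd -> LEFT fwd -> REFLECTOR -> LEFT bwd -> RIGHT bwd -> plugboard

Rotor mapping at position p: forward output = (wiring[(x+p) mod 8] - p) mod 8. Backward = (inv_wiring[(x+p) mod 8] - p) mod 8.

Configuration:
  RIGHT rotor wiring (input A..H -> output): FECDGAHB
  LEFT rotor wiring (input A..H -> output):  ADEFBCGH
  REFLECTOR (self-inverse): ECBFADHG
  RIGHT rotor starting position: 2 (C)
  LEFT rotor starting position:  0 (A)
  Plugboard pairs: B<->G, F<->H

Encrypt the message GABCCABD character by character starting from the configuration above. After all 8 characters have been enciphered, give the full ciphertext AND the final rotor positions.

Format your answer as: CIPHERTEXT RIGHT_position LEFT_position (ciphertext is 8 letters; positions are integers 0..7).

Answer: BHEDEFFH 2 1

Derivation:
Char 1 ('G'): step: R->3, L=0; G->plug->B->R->D->L->F->refl->D->L'->B->R'->G->plug->B
Char 2 ('A'): step: R->4, L=0; A->plug->A->R->C->L->E->refl->A->L'->A->R'->F->plug->H
Char 3 ('B'): step: R->5, L=0; B->plug->G->R->G->L->G->refl->H->L'->H->R'->E->plug->E
Char 4 ('C'): step: R->6, L=0; C->plug->C->R->H->L->H->refl->G->L'->G->R'->D->plug->D
Char 5 ('C'): step: R->7, L=0; C->plug->C->R->F->L->C->refl->B->L'->E->R'->E->plug->E
Char 6 ('A'): step: R->0, L->1 (L advanced); A->plug->A->R->F->L->F->refl->D->L'->B->R'->H->plug->F
Char 7 ('B'): step: R->1, L=1; B->plug->G->R->A->L->C->refl->B->L'->E->R'->H->plug->F
Char 8 ('D'): step: R->2, L=1; D->plug->D->R->G->L->G->refl->H->L'->H->R'->F->plug->H
Final: ciphertext=BHEDEFFH, RIGHT=2, LEFT=1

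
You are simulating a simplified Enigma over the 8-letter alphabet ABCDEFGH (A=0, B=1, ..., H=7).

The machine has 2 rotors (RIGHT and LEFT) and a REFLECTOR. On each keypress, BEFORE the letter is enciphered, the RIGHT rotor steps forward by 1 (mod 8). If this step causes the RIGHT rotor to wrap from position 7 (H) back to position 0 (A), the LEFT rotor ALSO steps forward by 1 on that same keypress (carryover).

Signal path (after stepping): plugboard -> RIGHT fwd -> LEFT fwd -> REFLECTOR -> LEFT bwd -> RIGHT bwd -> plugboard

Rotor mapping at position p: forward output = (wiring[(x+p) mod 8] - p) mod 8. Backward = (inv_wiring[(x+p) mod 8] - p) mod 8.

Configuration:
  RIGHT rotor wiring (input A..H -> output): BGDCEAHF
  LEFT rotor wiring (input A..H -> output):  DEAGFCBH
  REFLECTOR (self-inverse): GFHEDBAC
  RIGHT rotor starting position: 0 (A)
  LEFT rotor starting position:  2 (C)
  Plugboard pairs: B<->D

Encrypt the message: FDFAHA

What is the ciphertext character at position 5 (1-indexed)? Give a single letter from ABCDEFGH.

Char 1 ('F'): step: R->1, L=2; F->plug->F->R->G->L->B->refl->F->L'->F->R'->A->plug->A
Char 2 ('D'): step: R->2, L=2; D->plug->B->R->A->L->G->refl->A->L'->D->R'->F->plug->F
Char 3 ('F'): step: R->3, L=2; F->plug->F->R->G->L->B->refl->F->L'->F->R'->C->plug->C
Char 4 ('A'): step: R->4, L=2; A->plug->A->R->A->L->G->refl->A->L'->D->R'->C->plug->C
Char 5 ('H'): step: R->5, L=2; H->plug->H->R->H->L->C->refl->H->L'->E->R'->D->plug->B

B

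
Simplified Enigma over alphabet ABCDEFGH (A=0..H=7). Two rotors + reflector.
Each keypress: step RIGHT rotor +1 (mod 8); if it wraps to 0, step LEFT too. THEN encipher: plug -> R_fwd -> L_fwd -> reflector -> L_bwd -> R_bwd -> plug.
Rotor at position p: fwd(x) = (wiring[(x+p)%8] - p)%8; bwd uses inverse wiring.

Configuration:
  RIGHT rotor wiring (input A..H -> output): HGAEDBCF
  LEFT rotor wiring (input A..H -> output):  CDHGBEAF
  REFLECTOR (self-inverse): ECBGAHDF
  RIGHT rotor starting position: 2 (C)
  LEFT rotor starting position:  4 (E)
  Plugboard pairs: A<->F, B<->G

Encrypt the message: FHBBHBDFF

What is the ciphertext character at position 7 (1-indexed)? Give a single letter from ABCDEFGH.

Char 1 ('F'): step: R->3, L=4; F->plug->A->R->B->L->A->refl->E->L'->C->R'->E->plug->E
Char 2 ('H'): step: R->4, L=4; H->plug->H->R->A->L->F->refl->H->L'->F->R'->B->plug->G
Char 3 ('B'): step: R->5, L=4; B->plug->G->R->H->L->C->refl->B->L'->D->R'->F->plug->A
Char 4 ('B'): step: R->6, L=4; B->plug->G->R->F->L->H->refl->F->L'->A->R'->D->plug->D
Char 5 ('H'): step: R->7, L=4; H->plug->H->R->D->L->B->refl->C->L'->H->R'->C->plug->C
Char 6 ('B'): step: R->0, L->5 (L advanced); B->plug->G->R->C->L->A->refl->E->L'->H->R'->A->plug->F
Char 7 ('D'): step: R->1, L=5; D->plug->D->R->C->L->A->refl->E->L'->H->R'->B->plug->G

G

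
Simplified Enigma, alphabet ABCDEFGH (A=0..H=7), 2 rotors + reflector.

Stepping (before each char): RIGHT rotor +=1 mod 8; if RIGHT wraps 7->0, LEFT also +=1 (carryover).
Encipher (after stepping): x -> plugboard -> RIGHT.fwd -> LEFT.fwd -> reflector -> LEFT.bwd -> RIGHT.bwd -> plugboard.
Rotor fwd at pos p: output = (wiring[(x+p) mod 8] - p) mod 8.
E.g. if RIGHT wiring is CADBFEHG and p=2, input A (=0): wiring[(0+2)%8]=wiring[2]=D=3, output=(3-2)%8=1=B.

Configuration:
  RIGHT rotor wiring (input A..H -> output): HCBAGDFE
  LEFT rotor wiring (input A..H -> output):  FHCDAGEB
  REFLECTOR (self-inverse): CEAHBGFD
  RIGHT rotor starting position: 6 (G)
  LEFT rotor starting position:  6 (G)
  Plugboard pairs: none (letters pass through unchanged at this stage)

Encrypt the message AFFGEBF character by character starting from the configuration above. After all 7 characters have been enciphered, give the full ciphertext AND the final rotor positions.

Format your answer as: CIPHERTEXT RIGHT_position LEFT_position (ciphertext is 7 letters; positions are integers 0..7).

Answer: BEDCGCE 5 7

Derivation:
Char 1 ('A'): step: R->7, L=6; A->plug->A->R->F->L->F->refl->G->L'->A->R'->B->plug->B
Char 2 ('F'): step: R->0, L->7 (L advanced); F->plug->F->R->D->L->D->refl->H->L'->G->R'->E->plug->E
Char 3 ('F'): step: R->1, L=7; F->plug->F->R->E->L->E->refl->B->L'->F->R'->D->plug->D
Char 4 ('G'): step: R->2, L=7; G->plug->G->R->F->L->B->refl->E->L'->E->R'->C->plug->C
Char 5 ('E'): step: R->3, L=7; E->plug->E->R->B->L->G->refl->F->L'->H->R'->G->plug->G
Char 6 ('B'): step: R->4, L=7; B->plug->B->R->H->L->F->refl->G->L'->B->R'->C->plug->C
Char 7 ('F'): step: R->5, L=7; F->plug->F->R->E->L->E->refl->B->L'->F->R'->E->plug->E
Final: ciphertext=BEDCGCE, RIGHT=5, LEFT=7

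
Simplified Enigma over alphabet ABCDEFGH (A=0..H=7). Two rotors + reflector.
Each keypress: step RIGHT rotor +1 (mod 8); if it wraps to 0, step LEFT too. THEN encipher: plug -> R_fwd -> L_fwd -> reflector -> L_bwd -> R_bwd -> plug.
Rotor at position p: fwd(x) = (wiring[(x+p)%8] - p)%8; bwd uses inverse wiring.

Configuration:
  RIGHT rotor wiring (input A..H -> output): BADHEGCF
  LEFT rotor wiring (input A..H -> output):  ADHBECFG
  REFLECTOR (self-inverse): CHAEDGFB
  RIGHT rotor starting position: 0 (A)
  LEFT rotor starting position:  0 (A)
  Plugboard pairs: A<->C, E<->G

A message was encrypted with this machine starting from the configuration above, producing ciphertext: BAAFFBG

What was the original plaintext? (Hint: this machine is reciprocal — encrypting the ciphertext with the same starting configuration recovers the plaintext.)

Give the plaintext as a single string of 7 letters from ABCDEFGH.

Char 1 ('B'): step: R->1, L=0; B->plug->B->R->C->L->H->refl->B->L'->D->R'->D->plug->D
Char 2 ('A'): step: R->2, L=0; A->plug->C->R->C->L->H->refl->B->L'->D->R'->F->plug->F
Char 3 ('A'): step: R->3, L=0; A->plug->C->R->D->L->B->refl->H->L'->C->R'->E->plug->G
Char 4 ('F'): step: R->4, L=0; F->plug->F->R->E->L->E->refl->D->L'->B->R'->D->plug->D
Char 5 ('F'): step: R->5, L=0; F->plug->F->R->G->L->F->refl->G->L'->H->R'->H->plug->H
Char 6 ('B'): step: R->6, L=0; B->plug->B->R->H->L->G->refl->F->L'->G->R'->G->plug->E
Char 7 ('G'): step: R->7, L=0; G->plug->E->R->A->L->A->refl->C->L'->F->R'->F->plug->F

Answer: DFGDHEF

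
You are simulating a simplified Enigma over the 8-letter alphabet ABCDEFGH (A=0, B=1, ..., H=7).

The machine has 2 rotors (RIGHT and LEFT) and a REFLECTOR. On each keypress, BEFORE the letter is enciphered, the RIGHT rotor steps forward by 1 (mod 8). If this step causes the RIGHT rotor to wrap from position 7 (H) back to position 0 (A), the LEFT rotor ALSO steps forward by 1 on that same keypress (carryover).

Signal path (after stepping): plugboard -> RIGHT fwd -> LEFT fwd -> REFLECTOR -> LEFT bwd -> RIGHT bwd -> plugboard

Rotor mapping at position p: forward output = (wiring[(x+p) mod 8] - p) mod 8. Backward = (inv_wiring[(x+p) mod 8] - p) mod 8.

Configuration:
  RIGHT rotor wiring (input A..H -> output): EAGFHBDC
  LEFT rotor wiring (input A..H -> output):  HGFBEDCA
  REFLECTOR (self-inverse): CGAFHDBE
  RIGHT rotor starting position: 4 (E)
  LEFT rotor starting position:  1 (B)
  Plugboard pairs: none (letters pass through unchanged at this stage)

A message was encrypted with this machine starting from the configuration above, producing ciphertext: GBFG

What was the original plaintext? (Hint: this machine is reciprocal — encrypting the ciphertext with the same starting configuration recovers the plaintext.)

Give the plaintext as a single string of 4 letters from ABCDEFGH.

Answer: EDAD

Derivation:
Char 1 ('G'): step: R->5, L=1; G->plug->G->R->A->L->F->refl->D->L'->D->R'->E->plug->E
Char 2 ('B'): step: R->6, L=1; B->plug->B->R->E->L->C->refl->A->L'->C->R'->D->plug->D
Char 3 ('F'): step: R->7, L=1; F->plug->F->R->A->L->F->refl->D->L'->D->R'->A->plug->A
Char 4 ('G'): step: R->0, L->2 (L advanced); G->plug->G->R->D->L->B->refl->G->L'->F->R'->D->plug->D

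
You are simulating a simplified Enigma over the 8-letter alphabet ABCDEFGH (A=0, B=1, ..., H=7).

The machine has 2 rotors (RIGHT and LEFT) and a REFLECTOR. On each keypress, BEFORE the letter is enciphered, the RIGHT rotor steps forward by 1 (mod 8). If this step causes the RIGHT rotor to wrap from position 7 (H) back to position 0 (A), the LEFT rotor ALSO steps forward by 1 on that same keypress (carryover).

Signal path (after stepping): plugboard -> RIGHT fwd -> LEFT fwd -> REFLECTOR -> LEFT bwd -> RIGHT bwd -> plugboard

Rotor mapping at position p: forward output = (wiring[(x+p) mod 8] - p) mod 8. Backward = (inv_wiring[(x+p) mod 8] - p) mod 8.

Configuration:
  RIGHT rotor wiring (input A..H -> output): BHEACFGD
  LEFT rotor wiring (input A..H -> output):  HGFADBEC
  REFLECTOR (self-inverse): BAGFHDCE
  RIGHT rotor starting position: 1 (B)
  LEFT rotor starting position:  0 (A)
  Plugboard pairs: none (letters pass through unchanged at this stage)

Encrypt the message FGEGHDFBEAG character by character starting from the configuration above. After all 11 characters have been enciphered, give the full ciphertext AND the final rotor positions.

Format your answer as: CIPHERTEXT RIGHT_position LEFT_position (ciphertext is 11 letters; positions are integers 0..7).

Char 1 ('F'): step: R->2, L=0; F->plug->F->R->B->L->G->refl->C->L'->H->R'->G->plug->G
Char 2 ('G'): step: R->3, L=0; G->plug->G->R->E->L->D->refl->F->L'->C->R'->C->plug->C
Char 3 ('E'): step: R->4, L=0; E->plug->E->R->F->L->B->refl->A->L'->D->R'->F->plug->F
Char 4 ('G'): step: R->5, L=0; G->plug->G->R->D->L->A->refl->B->L'->F->R'->H->plug->H
Char 5 ('H'): step: R->6, L=0; H->plug->H->R->H->L->C->refl->G->L'->B->R'->D->plug->D
Char 6 ('D'): step: R->7, L=0; D->plug->D->R->F->L->B->refl->A->L'->D->R'->F->plug->F
Char 7 ('F'): step: R->0, L->1 (L advanced); F->plug->F->R->F->L->D->refl->F->L'->A->R'->D->plug->D
Char 8 ('B'): step: R->1, L=1; B->plug->B->R->D->L->C->refl->G->L'->H->R'->C->plug->C
Char 9 ('E'): step: R->2, L=1; E->plug->E->R->E->L->A->refl->B->L'->G->R'->B->plug->B
Char 10 ('A'): step: R->3, L=1; A->plug->A->R->F->L->D->refl->F->L'->A->R'->E->plug->E
Char 11 ('G'): step: R->4, L=1; G->plug->G->R->A->L->F->refl->D->L'->F->R'->E->plug->E
Final: ciphertext=GCFHDFDCBEE, RIGHT=4, LEFT=1

Answer: GCFHDFDCBEE 4 1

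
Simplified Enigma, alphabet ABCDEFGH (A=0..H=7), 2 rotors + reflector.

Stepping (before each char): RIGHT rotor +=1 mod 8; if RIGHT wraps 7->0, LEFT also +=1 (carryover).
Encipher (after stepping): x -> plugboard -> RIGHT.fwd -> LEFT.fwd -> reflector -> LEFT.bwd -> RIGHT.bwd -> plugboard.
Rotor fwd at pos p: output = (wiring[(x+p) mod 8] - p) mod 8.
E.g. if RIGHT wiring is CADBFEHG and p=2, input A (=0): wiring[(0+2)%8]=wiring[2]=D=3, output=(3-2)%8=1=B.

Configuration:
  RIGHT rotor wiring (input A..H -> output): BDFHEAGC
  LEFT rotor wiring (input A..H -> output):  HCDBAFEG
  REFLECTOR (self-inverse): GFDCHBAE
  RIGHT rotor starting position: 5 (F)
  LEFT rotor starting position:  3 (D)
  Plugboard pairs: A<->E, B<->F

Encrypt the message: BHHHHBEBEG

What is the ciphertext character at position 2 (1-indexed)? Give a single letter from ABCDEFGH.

Char 1 ('B'): step: R->6, L=3; B->plug->F->R->B->L->F->refl->B->L'->D->R'->C->plug->C
Char 2 ('H'): step: R->7, L=3; H->plug->H->R->H->L->A->refl->G->L'->A->R'->E->plug->A

A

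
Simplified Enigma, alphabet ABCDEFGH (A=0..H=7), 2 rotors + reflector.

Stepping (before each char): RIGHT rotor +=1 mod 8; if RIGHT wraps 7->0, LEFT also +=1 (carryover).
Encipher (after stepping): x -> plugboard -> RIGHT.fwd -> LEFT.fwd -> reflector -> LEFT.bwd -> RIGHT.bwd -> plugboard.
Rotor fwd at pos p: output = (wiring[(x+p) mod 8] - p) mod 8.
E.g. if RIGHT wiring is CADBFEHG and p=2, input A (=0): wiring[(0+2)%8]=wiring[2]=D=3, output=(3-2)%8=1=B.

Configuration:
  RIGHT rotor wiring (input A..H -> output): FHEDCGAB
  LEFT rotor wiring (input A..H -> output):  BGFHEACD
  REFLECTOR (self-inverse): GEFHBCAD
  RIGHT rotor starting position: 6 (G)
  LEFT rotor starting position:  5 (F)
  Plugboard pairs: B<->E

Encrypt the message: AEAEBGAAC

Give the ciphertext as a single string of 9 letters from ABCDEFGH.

Char 1 ('A'): step: R->7, L=5; A->plug->A->R->C->L->G->refl->A->L'->F->R'->D->plug->D
Char 2 ('E'): step: R->0, L->6 (L advanced); E->plug->B->R->H->L->C->refl->F->L'->B->R'->H->plug->H
Char 3 ('A'): step: R->1, L=6; A->plug->A->R->G->L->G->refl->A->L'->D->R'->B->plug->E
Char 4 ('E'): step: R->2, L=6; E->plug->B->R->B->L->F->refl->C->L'->H->R'->F->plug->F
Char 5 ('B'): step: R->3, L=6; B->plug->E->R->G->L->G->refl->A->L'->D->R'->C->plug->C
Char 6 ('G'): step: R->4, L=6; G->plug->G->R->A->L->E->refl->B->L'->F->R'->D->plug->D
Char 7 ('A'): step: R->5, L=6; A->plug->A->R->B->L->F->refl->C->L'->H->R'->F->plug->F
Char 8 ('A'): step: R->6, L=6; A->plug->A->R->C->L->D->refl->H->L'->E->R'->G->plug->G
Char 9 ('C'): step: R->7, L=6; C->plug->C->R->A->L->E->refl->B->L'->F->R'->D->plug->D

Answer: DHEFCDFGD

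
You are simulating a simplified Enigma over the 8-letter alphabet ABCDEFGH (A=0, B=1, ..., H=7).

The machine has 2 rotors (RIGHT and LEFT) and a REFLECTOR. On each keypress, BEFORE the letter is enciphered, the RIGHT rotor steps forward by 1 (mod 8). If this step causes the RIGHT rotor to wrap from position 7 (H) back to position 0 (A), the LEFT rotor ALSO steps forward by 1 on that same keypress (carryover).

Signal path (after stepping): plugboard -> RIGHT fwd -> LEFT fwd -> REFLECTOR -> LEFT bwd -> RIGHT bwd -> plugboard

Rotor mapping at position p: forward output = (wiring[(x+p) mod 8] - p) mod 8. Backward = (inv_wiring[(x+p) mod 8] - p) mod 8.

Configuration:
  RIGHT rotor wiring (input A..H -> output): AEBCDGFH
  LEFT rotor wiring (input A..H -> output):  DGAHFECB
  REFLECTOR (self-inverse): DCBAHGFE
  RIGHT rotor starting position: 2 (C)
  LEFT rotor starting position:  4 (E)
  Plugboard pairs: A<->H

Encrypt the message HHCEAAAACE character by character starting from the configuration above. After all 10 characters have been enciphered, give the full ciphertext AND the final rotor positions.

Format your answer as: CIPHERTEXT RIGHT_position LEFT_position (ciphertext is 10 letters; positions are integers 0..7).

Char 1 ('H'): step: R->3, L=4; H->plug->A->R->H->L->D->refl->A->L'->B->R'->G->plug->G
Char 2 ('H'): step: R->4, L=4; H->plug->A->R->H->L->D->refl->A->L'->B->R'->C->plug->C
Char 3 ('C'): step: R->5, L=4; C->plug->C->R->C->L->G->refl->F->L'->D->R'->D->plug->D
Char 4 ('E'): step: R->6, L=4; E->plug->E->R->D->L->F->refl->G->L'->C->R'->C->plug->C
Char 5 ('A'): step: R->7, L=4; A->plug->H->R->G->L->E->refl->H->L'->E->R'->F->plug->F
Char 6 ('A'): step: R->0, L->5 (L advanced); A->plug->H->R->H->L->A->refl->D->L'->F->R'->G->plug->G
Char 7 ('A'): step: R->1, L=5; A->plug->H->R->H->L->A->refl->D->L'->F->R'->E->plug->E
Char 8 ('A'): step: R->2, L=5; A->plug->H->R->C->L->E->refl->H->L'->A->R'->B->plug->B
Char 9 ('C'): step: R->3, L=5; C->plug->C->R->D->L->G->refl->F->L'->B->R'->G->plug->G
Char 10 ('E'): step: R->4, L=5; E->plug->E->R->E->L->B->refl->C->L'->G->R'->H->plug->A
Final: ciphertext=GCDCFGEBGA, RIGHT=4, LEFT=5

Answer: GCDCFGEBGA 4 5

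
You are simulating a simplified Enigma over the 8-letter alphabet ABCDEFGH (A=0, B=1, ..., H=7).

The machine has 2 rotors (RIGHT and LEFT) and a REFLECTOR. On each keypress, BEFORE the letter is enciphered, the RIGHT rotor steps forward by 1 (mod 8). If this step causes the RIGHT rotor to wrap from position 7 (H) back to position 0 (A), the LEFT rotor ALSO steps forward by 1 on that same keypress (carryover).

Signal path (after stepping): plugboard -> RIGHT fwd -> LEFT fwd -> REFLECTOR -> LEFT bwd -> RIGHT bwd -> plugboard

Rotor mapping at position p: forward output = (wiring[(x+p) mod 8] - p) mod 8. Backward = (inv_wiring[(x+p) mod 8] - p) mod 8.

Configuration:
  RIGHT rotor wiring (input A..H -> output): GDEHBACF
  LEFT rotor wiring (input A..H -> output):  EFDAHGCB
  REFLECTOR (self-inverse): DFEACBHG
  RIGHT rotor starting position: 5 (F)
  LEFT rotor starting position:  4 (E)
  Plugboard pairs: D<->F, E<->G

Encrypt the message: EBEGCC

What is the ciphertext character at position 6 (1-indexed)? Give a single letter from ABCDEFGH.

Char 1 ('E'): step: R->6, L=4; E->plug->G->R->D->L->F->refl->B->L'->F->R'->D->plug->F
Char 2 ('B'): step: R->7, L=4; B->plug->B->R->H->L->E->refl->C->L'->B->R'->G->plug->E
Char 3 ('E'): step: R->0, L->5 (L advanced); E->plug->G->R->C->L->E->refl->C->L'->H->R'->D->plug->F
Char 4 ('G'): step: R->1, L=5; G->plug->E->R->H->L->C->refl->E->L'->C->R'->A->plug->A
Char 5 ('C'): step: R->2, L=5; C->plug->C->R->H->L->C->refl->E->L'->C->R'->A->plug->A
Char 6 ('C'): step: R->3, L=5; C->plug->C->R->F->L->G->refl->H->L'->D->R'->F->plug->D

D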